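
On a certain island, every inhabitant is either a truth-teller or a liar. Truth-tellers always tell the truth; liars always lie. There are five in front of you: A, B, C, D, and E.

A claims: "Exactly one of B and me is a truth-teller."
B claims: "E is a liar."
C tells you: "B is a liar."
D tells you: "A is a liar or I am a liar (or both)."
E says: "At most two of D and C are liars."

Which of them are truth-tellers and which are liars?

Regardless of anyone's role, E's statement is true, so E is a truth-teller.
With that fixed, B's statement is false, so B is a liar.
With that fixed, C's statement is true, so C is a truth-teller.
Consider A. Suppose A is a truth-teller.
Then whichever role D has, D's statement has the wrong truth value — contradiction.
So A is a liar.
With that fixed, D's statement is true, so D is a truth-teller.

A: liar, B: liar, C: truth-teller, D: truth-teller, E: truth-teller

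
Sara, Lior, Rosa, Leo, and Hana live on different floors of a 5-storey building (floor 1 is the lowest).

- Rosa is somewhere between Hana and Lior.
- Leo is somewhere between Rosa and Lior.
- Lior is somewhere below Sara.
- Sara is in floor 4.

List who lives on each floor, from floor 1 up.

Lior, Leo, Rosa, Sara, Hana

From clue 1: Rosa is in {2,3,4}.
From clues 1–3: Lior is in {1,4}.
From clues 1–4: Lior → floor 1, Leo → floor 2, Rosa → floor 3, Sara → floor 4, Hana → floor 5.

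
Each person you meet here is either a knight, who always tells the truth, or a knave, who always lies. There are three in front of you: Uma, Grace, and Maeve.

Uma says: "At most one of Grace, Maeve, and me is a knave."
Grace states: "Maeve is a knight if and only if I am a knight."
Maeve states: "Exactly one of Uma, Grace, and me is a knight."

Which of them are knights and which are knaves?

Consider Uma. Suppose Uma is a knight.
Then no assignment of the remaining roles makes every statement match its speaker's type — contradiction.
So Uma is a knave.
Consider Grace. Suppose Grace is a knight.
Then whichever role Maeve has, Maeve's statement has the wrong truth value — contradiction.
So Grace is a knave.
Consider Maeve. Suppose Maeve is a knave.
Then Grace's statement comes out true, contradicting Grace being a knave.
So Maeve is a knight.

Uma: knave, Grace: knave, Maeve: knight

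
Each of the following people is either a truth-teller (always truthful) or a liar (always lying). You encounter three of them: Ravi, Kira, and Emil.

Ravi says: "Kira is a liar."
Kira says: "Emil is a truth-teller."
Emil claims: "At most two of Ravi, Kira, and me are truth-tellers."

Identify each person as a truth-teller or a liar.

Consider Ravi. Suppose Ravi is a truth-teller.
Then no assignment of the remaining roles makes every statement match its speaker's type — contradiction.
So Ravi is a liar.
With that fixed, Emil's statement is true, so Emil is a truth-teller.
With that fixed, Kira's statement is true, so Kira is a truth-teller.

Ravi: liar, Kira: truth-teller, Emil: truth-teller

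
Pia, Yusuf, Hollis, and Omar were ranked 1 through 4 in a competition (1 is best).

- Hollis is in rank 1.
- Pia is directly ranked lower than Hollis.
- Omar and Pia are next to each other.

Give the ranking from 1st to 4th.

From clue 1: Hollis → rank 1.
From clues 1–2: Pia → rank 2.
From clues 1–3: Omar → rank 3, Yusuf → rank 4.

Hollis, Pia, Omar, Yusuf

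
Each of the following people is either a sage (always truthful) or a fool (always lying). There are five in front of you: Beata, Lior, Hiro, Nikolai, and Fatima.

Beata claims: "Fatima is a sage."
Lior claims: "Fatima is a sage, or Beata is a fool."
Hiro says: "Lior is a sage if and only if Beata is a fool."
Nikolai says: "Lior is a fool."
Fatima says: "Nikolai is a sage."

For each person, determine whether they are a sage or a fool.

Consider Beata. Suppose Beata is a sage.
Then no assignment of the remaining roles makes every statement match its speaker's type — contradiction.
So Beata is a fool.
With that fixed, Lior's statement is true, so Lior is a sage.
With that fixed, Hiro's statement is true, so Hiro is a sage.
With that fixed, Nikolai's statement is false, so Nikolai is a fool.
With that fixed, Fatima's statement is false, so Fatima is a fool.

Beata: fool, Lior: sage, Hiro: sage, Nikolai: fool, Fatima: fool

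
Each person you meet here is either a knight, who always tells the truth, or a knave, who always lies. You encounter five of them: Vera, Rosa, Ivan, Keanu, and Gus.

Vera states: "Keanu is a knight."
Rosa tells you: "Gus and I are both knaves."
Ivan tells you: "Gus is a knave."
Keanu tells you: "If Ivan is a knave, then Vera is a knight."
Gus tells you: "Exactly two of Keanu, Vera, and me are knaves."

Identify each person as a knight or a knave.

Vera: knave, Rosa: knave, Ivan: knave, Keanu: knave, Gus: knight

Consider Vera. Suppose Vera is a knight.
Then no assignment of the remaining roles makes every statement match its speaker's type — contradiction.
So Vera is a knave.
Consider Rosa. Suppose Rosa is a knight.
Then Rosa's own statement would have to be true, but it can't be — contradiction.
So Rosa is a knave.
Consider Ivan. Suppose Ivan is a knight.
Then no assignment of the remaining roles makes every statement match its speaker's type — contradiction.
So Ivan is a knave.
With that fixed, Keanu's statement is false, so Keanu is a knave.
Consider Gus. Suppose Gus is a knave.
Then Rosa's statement comes out true, contradicting Rosa being a knave.
So Gus is a knight.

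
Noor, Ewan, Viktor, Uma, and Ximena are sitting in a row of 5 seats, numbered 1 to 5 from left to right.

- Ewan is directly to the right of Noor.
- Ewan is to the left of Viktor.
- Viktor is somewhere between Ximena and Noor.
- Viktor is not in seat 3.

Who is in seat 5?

With clue 1, Noor is ruled out for seat 5.
With clues 1–2, Ewan is ruled out for seat 5.
With clues 1–3, Viktor is ruled out for seat 5.
With clues 1–4, Uma is ruled out for seat 5.
So seat 5 is Ximena.

Ximena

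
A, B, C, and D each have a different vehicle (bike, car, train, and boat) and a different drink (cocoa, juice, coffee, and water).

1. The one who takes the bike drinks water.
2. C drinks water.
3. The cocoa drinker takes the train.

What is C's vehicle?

bike

With clues 1–2, boat, car, and train are impossible for C's vehicle.
That leaves bike.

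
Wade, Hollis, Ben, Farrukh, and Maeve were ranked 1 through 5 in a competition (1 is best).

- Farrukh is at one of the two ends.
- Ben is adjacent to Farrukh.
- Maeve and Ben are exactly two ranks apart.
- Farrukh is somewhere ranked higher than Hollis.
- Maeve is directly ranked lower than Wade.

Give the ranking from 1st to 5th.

From clue 1: Farrukh is in {1,5}.
From clues 1–2: Ben is in {2,4}.
From clues 1–4: Farrukh → rank 1, Ben → rank 2, Maeve → rank 4.
From clues 1–5: Wade → rank 3, Hollis → rank 5.

Farrukh, Ben, Wade, Maeve, Hollis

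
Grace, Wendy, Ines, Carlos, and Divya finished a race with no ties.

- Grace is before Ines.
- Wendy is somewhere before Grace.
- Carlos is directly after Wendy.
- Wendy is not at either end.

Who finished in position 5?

With clue 1, Grace is ruled out for place 5.
With clues 1–2, Wendy is ruled out for place 5.
With clues 1–3, Carlos is ruled out for place 5.
With clues 1–4, Divya is ruled out for place 5.
So place 5 is Ines.

Ines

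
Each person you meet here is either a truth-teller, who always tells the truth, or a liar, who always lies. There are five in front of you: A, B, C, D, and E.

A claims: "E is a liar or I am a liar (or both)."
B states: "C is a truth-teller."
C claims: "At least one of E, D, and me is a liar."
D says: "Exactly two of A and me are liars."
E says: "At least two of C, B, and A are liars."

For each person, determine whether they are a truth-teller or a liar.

A: truth-teller, B: truth-teller, C: truth-teller, D: liar, E: liar

Consider A. Suppose A is a liar.
Then A's own statement would have to be false, but it can't be — contradiction.
So A is a truth-teller.
With that fixed, D's statement is false, so D is a liar.
With that fixed, C's statement is true, so C is a truth-teller.
With that fixed, E's statement is false, so E is a liar.
With that fixed, B's statement is true, so B is a truth-teller.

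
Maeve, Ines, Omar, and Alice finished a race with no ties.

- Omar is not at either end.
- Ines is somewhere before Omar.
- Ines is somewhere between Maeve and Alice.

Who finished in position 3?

With clues 1–2, Ines is ruled out for place 3.
With clues 1–3, Alice and Maeve are ruled out for place 3.
So place 3 is Omar.

Omar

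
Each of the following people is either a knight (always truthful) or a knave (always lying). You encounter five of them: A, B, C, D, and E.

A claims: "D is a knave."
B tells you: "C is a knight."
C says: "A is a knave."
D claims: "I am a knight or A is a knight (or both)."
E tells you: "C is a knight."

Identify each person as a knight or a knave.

A: knave, B: knight, C: knight, D: knight, E: knight

Consider A. Suppose A is a knight.
Then no assignment of the remaining roles makes every statement match its speaker's type — contradiction.
So A is a knave.
With that fixed, C's statement is true, so C is a knight.
With that fixed, E's statement is true, so E is a knight.
With that fixed, B's statement is true, so B is a knight.
Consider D. Suppose D is a knave.
Then A's statement comes out true, contradicting A being a knave.
So D is a knight.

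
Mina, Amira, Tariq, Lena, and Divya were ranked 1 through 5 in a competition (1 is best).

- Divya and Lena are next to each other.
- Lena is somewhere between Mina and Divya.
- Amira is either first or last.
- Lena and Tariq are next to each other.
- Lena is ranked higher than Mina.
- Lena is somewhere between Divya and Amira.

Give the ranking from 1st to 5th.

Divya, Lena, Tariq, Mina, Amira

From clues 1–2: Lena is in {2,3,4}.
From clues 1–3: Amira is in {1,5}.
From clues 1–5: Mina is in {4,5}.
From clues 1–6: Divya → rank 1, Lena → rank 2, Tariq → rank 3, Mina → rank 4, Amira → rank 5.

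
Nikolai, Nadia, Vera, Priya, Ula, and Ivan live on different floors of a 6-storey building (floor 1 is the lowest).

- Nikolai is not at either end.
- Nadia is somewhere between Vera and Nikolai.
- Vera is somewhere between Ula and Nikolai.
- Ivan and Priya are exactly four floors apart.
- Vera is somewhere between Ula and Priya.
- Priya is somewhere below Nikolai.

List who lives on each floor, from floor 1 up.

From clue 1: Nikolai is in {2,3,4,5}.
From clues 1–3: Nadia is in {3,4}.
From clues 1–4: Nikolai is in {2,5}.
From clues 1–6: Priya → floor 1, Nikolai → floor 2, Nadia → floor 3, Vera → floor 4, Ivan → floor 5, Ula → floor 6.

Priya, Nikolai, Nadia, Vera, Ivan, Ula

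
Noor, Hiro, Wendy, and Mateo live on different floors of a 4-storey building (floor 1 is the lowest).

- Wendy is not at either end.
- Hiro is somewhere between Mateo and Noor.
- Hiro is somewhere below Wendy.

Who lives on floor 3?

Wendy

With clues 1–2, Mateo and Noor are ruled out for floor 3.
With clues 1–3, Hiro is ruled out for floor 3.
So floor 3 is Wendy.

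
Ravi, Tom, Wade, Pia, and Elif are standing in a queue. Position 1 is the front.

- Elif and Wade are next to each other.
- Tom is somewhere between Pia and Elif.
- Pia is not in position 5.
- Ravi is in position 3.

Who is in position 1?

With clues 1–2, Tom is ruled out for position 1.
With clues 1–4, Elif, Ravi, and Wade are ruled out for position 1.
So position 1 is Pia.

Pia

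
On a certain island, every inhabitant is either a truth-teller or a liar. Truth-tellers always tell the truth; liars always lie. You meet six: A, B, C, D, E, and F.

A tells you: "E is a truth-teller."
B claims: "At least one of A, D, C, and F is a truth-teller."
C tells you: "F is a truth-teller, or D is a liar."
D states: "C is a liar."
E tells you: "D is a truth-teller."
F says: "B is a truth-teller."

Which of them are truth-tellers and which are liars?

Consider A. Suppose A is a truth-teller.
Then no assignment of the remaining roles makes every statement match its speaker's type — contradiction.
So A is a liar.
Consider B. Suppose B is a liar.
Then no assignment of the remaining roles makes every statement match its speaker's type — contradiction.
So B is a truth-teller.
With that fixed, F's statement is true, so F is a truth-teller.
With that fixed, C's statement is true, so C is a truth-teller.
With that fixed, D's statement is false, so D is a liar.
With that fixed, E's statement is false, so E is a liar.

A: liar, B: truth-teller, C: truth-teller, D: liar, E: liar, F: truth-teller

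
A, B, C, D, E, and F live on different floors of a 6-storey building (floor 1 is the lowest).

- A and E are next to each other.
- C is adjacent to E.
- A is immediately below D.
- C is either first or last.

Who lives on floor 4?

D

With clues 1–3, B, C, and F are ruled out for floor 4.
With clues 1–4, A and E are ruled out for floor 4.
So floor 4 is D.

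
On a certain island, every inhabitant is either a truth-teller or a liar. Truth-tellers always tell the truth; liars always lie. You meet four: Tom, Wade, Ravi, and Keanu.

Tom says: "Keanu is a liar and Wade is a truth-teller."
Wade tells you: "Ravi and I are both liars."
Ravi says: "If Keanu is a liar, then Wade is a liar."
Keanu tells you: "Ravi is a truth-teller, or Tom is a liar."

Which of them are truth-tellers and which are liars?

Tom: liar, Wade: liar, Ravi: truth-teller, Keanu: truth-teller

Consider Tom. Suppose Tom is a truth-teller.
Then no assignment of the remaining roles makes every statement match its speaker's type — contradiction.
So Tom is a liar.
With that fixed, Keanu's statement is true, so Keanu is a truth-teller.
With that fixed, Ravi's statement is true, so Ravi is a truth-teller.
With that fixed, Wade's statement is false, so Wade is a liar.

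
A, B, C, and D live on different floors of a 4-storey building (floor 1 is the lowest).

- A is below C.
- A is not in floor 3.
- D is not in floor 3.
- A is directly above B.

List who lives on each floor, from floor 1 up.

From clue 1: A is in {1,2,3}.
From clues 1–2: A is in {1,2}.
From clues 1–4: B → floor 1, A → floor 2, C → floor 3, D → floor 4.

B, A, C, D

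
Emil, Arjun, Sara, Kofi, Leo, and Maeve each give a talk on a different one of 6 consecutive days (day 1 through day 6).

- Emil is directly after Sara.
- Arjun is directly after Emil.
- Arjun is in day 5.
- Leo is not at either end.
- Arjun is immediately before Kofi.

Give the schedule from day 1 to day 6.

From clue 1: Emil is in {2,3,4,5,6}.
From clues 1–2: Emil is in {2,3,4,5}.
From clues 1–3: Sara → day 3, Emil → day 4, Arjun → day 5.
From clues 1–4: Leo → day 2.
From clues 1–5: Maeve → day 1, Kofi → day 6.

Maeve, Leo, Sara, Emil, Arjun, Kofi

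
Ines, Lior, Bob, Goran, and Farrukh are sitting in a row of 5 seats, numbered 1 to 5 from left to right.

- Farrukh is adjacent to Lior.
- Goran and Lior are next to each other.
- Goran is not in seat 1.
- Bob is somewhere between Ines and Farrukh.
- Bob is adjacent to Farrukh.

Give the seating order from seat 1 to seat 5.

From clues 1–2: Lior is in {2,3,4}.
From clues 1–4: Ines is in {1,5}.
From clues 1–5: Ines → seat 1, Bob → seat 2, Farrukh → seat 3, Lior → seat 4, Goran → seat 5.

Ines, Bob, Farrukh, Lior, Goran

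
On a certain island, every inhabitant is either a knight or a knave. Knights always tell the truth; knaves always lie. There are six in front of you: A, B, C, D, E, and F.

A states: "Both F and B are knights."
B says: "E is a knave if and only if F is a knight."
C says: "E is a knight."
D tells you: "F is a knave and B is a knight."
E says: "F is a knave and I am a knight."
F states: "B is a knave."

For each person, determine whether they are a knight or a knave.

A: knave, B: knight, C: knight, D: knight, E: knight, F: knave

Consider A. Suppose A is a knight.
Then no assignment of the remaining roles makes every statement match its speaker's type — contradiction.
So A is a knave.
Consider B. Suppose B is a knave.
Then no assignment of the remaining roles makes every statement match its speaker's type — contradiction.
So B is a knight.
With that fixed, F's statement is false, so F is a knave.
With that fixed, D's statement is true, so D is a knight.
Consider C. Suppose C is a knave.
Then no assignment of the remaining roles makes every statement match its speaker's type — contradiction.
So C is a knight.
Consider E. Suppose E is a knave.
Then B's statement comes out false, contradicting B being a knight.
So E is a knight.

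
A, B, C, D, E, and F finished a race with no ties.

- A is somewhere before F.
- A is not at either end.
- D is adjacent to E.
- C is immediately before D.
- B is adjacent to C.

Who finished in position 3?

With clues 1–4, A and B are ruled out for place 3.
With clues 1–5, C, E, and F are ruled out for place 3.
So place 3 is D.

D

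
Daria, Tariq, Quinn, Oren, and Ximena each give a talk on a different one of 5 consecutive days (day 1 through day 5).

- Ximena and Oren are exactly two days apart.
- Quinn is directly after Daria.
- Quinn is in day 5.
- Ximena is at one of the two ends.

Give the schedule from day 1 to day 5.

From clues 1–2: Daria is in {1,4}.
From clues 1–3: Tariq → day 2, Daria → day 4, Quinn → day 5.
From clues 1–4: Ximena → day 1, Oren → day 3.

Ximena, Tariq, Oren, Daria, Quinn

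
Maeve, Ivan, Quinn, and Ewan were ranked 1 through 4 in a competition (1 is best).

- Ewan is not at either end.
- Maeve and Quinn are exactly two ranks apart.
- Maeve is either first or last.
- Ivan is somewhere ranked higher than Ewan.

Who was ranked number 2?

Quinn

With clues 1–2, Ivan is ruled out for rank 2.
With clues 1–3, Maeve is ruled out for rank 2.
With clues 1–4, Ewan is ruled out for rank 2.
So rank 2 is Quinn.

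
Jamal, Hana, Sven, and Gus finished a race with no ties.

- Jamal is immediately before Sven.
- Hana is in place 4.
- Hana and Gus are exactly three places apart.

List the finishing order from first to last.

Gus, Jamal, Sven, Hana

From clue 1: Jamal is in {1,2,3}.
From clues 1–2: Hana → place 4.
From clues 1–3: Gus → place 1, Jamal → place 2, Sven → place 3.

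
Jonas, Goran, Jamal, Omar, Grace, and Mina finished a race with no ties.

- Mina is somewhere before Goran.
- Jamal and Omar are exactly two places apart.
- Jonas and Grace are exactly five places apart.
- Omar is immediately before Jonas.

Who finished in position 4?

With clues 1–3, Grace, Jonas, and Mina are ruled out for place 4.
With clues 1–4, Jamal and Omar are ruled out for place 4.
So place 4 is Goran.

Goran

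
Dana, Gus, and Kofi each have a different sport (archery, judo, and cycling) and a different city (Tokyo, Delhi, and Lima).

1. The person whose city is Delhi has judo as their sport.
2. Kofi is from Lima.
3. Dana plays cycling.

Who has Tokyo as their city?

Dana

With clues 1–2, Kofi is impossible for the one with city Tokyo.
With clues 1–3, Gus is impossible for the one with city Tokyo.
That leaves Dana.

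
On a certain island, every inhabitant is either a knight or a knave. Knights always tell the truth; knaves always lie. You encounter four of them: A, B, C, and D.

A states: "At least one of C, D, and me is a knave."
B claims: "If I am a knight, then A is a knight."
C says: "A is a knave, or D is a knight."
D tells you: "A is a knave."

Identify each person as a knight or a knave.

A: knight, B: knight, C: knave, D: knave

Consider A. Suppose A is a knave.
Then A's own statement would have to be false, but it can't be — contradiction.
So A is a knight.
With that fixed, B's statement is true, so B is a knight.
With that fixed, D's statement is false, so D is a knave.
With that fixed, C's statement is false, so C is a knave.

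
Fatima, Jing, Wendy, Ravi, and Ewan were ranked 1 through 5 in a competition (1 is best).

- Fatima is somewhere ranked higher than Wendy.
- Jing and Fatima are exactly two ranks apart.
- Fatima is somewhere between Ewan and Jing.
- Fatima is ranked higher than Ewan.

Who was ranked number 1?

With clue 1, Wendy is ruled out for rank 1.
With clues 1–3, Fatima is ruled out for rank 1.
With clues 1–4, Ewan and Ravi are ruled out for rank 1.
So rank 1 is Jing.

Jing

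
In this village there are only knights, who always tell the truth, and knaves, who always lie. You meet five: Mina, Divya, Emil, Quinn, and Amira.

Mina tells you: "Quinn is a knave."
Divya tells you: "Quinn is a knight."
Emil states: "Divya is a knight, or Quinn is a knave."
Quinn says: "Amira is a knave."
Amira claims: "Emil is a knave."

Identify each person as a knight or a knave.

Mina: knave, Divya: knight, Emil: knight, Quinn: knight, Amira: knave

Consider Mina. Suppose Mina is a knight.
Then no assignment of the remaining roles makes every statement match its speaker's type — contradiction.
So Mina is a knave.
Consider Divya. Suppose Divya is a knave.
Then no assignment of the remaining roles makes every statement match its speaker's type — contradiction.
So Divya is a knight.
With that fixed, Emil's statement is true, so Emil is a knight.
With that fixed, Amira's statement is false, so Amira is a knave.
With that fixed, Quinn's statement is true, so Quinn is a knight.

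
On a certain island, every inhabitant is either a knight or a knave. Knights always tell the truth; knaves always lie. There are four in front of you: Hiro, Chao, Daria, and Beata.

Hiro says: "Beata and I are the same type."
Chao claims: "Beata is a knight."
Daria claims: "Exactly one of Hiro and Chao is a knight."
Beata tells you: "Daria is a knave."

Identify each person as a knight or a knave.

Hiro: knight, Chao: knight, Daria: knave, Beata: knight

Consider Hiro. Suppose Hiro is a knave.
Then no assignment of the remaining roles makes every statement match its speaker's type — contradiction.
So Hiro is a knight.
Consider Chao. Suppose Chao is a knave.
Then no assignment of the remaining roles makes every statement match its speaker's type — contradiction.
So Chao is a knight.
With that fixed, Daria's statement is false, so Daria is a knave.
With that fixed, Beata's statement is true, so Beata is a knight.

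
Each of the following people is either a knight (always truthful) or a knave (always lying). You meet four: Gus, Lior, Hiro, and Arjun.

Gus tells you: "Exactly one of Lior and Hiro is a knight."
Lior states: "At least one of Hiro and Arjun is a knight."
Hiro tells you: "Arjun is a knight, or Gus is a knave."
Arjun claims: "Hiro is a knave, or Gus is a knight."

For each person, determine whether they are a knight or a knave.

Consider Gus. Suppose Gus is a knight.
Then no assignment of the remaining roles makes every statement match its speaker's type — contradiction.
So Gus is a knave.
With that fixed, Hiro's statement is true, so Hiro is a knight.
With that fixed, Arjun's statement is false, so Arjun is a knave.
With that fixed, Lior's statement is true, so Lior is a knight.

Gus: knave, Lior: knight, Hiro: knight, Arjun: knave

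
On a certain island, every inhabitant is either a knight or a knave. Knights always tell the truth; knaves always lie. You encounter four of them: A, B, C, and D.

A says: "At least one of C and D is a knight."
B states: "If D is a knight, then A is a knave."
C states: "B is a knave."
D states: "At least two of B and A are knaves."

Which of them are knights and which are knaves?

A: knave, B: knight, C: knave, D: knave

Consider A. Suppose A is a knight.
Then no assignment of the remaining roles makes every statement match its speaker's type — contradiction.
So A is a knave.
With that fixed, B's statement is true, so B is a knight.
With that fixed, C's statement is false, so C is a knave.
With that fixed, D's statement is false, so D is a knave.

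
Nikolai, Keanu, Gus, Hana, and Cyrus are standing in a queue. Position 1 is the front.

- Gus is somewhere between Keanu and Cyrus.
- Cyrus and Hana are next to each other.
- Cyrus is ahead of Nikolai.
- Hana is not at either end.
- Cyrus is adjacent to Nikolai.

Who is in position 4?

With clues 1–5, Gus, Hana, Keanu, and Nikolai are ruled out for position 4.
So position 4 is Cyrus.

Cyrus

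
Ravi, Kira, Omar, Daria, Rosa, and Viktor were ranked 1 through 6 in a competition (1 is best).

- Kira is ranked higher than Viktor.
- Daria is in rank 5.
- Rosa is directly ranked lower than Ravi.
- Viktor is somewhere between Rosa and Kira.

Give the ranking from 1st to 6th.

From clue 1: Kira is in {1,2,3,4,5}.
From clues 1–2: Daria → rank 5.
From clues 1–3: Ravi is in {1,2,3}.
From clues 1–4: Kira → rank 1, Viktor → rank 2, Ravi → rank 3, Rosa → rank 4, Omar → rank 6.

Kira, Viktor, Ravi, Rosa, Daria, Omar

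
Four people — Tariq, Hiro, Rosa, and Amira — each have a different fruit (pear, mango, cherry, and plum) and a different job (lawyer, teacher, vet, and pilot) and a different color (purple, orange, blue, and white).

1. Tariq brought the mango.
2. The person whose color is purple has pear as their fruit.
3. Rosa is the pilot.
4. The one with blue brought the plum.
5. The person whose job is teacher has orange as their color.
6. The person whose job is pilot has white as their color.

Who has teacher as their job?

Tariq

With clues 1–3, Rosa is impossible for the one with job teacher.
With clues 1–6, Amira and Hiro are impossible for the one with job teacher.
That leaves Tariq.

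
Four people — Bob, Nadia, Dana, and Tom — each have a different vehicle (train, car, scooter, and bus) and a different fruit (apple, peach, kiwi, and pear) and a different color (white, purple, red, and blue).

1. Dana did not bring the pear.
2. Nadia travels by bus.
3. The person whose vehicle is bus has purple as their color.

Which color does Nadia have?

purple

With clues 1–3, blue, red, and white are impossible for Nadia's color.
That leaves purple.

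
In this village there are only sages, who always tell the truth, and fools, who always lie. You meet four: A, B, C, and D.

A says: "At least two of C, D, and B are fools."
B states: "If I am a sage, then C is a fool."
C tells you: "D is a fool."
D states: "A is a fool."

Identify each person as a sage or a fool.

A: fool, B: sage, C: fool, D: sage

Consider A. Suppose A is a sage.
Then no assignment of the remaining roles makes every statement match its speaker's type — contradiction.
So A is a fool.
With that fixed, D's statement is true, so D is a sage.
With that fixed, C's statement is false, so C is a fool.
With that fixed, B's statement is true, so B is a sage.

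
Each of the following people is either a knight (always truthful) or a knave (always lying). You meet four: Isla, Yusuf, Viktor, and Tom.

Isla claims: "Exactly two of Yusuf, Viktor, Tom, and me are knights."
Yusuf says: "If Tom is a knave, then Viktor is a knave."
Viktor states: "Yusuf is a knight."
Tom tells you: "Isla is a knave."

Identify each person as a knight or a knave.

Isla: knave, Yusuf: knight, Viktor: knight, Tom: knight

Consider Isla. Suppose Isla is a knight.
Then no assignment of the remaining roles makes every statement match its speaker's type — contradiction.
So Isla is a knave.
With that fixed, Tom's statement is true, so Tom is a knight.
With that fixed, Yusuf's statement is true, so Yusuf is a knight.
With that fixed, Viktor's statement is true, so Viktor is a knight.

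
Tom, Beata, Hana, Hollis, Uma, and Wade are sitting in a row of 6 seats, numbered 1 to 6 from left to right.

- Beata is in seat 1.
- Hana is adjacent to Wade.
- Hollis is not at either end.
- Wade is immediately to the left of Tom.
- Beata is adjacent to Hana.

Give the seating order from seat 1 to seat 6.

Beata, Hana, Wade, Tom, Hollis, Uma

From clue 1: Beata → seat 1.
From clues 1–2: Tom is in {2,3,4,5,6}.
From clues 1–3: Hollis is in {2,3,4,5}.
From clues 1–4: Tom is in {4,5,6}.
From clues 1–5: Hana → seat 2, Wade → seat 3, Tom → seat 4, Hollis → seat 5, Uma → seat 6.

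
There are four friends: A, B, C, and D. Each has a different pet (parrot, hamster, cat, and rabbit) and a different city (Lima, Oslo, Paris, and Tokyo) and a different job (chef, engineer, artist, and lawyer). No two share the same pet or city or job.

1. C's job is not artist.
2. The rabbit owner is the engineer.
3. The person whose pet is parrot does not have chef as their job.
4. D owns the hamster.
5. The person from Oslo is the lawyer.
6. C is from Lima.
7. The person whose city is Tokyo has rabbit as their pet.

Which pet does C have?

cat

With clues 1–4, hamster is impossible for C's pet.
With clues 1–6, parrot is impossible for C's pet.
With clues 1–7, rabbit is impossible for C's pet.
That leaves cat.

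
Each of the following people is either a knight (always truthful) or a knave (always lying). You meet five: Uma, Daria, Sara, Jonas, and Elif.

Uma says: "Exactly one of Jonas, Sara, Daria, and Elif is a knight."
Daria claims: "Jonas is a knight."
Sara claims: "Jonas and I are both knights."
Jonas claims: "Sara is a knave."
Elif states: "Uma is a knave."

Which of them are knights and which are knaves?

Consider Uma. Suppose Uma is a knight.
Then no assignment of the remaining roles makes every statement match its speaker's type — contradiction.
So Uma is a knave.
With that fixed, Elif's statement is true, so Elif is a knight.
Consider Daria. Suppose Daria is a knave.
Then no assignment of the remaining roles makes every statement match its speaker's type — contradiction.
So Daria is a knight.
Consider Sara. Suppose Sara is a knight.
Then no assignment of the remaining roles makes every statement match its speaker's type — contradiction.
So Sara is a knave.
With that fixed, Jonas's statement is true, so Jonas is a knight.

Uma: knave, Daria: knight, Sara: knave, Jonas: knight, Elif: knight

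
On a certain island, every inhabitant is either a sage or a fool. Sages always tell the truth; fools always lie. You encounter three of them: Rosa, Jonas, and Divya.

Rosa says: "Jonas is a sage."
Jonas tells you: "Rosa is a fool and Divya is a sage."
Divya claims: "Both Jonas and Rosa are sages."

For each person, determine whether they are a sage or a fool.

Consider Rosa. Suppose Rosa is a sage.
Then no assignment of the remaining roles makes every statement match its speaker's type — contradiction.
So Rosa is a fool.
With that fixed, Divya's statement is false, so Divya is a fool.
With that fixed, Jonas's statement is false, so Jonas is a fool.

Rosa: fool, Jonas: fool, Divya: fool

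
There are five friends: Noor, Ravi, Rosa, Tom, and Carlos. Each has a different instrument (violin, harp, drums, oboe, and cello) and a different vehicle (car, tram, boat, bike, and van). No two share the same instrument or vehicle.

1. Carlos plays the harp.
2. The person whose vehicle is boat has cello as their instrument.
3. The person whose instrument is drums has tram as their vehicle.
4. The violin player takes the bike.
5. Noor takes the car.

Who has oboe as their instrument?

Clue 1 rules out Carlos for the one with instrument oboe.
With clues 1–5, Ravi, Rosa, and Tom are impossible for the one with instrument oboe.
That leaves Noor.

Noor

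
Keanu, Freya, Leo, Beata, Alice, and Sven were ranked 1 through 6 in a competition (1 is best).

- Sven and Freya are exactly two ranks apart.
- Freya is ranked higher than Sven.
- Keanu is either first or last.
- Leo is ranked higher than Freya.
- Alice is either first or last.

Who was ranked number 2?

With clues 1–2, Sven is ruled out for rank 2.
With clues 1–3, Keanu is ruled out for rank 2.
With clues 1–5, Alice, Beata, and Freya are ruled out for rank 2.
So rank 2 is Leo.

Leo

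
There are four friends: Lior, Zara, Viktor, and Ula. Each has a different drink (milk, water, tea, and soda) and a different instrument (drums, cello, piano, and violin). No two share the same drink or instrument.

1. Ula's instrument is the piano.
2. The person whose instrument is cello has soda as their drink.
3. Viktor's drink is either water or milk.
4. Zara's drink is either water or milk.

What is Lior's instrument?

Clue 1 rules out piano for Lior's instrument.
With clues 1–4, drums and violin are impossible for Lior's instrument.
That leaves cello.

cello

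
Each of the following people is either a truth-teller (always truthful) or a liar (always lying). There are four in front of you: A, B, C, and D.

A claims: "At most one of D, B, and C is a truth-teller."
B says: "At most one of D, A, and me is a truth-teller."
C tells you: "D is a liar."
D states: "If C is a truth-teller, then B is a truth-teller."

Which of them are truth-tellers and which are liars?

A: truth-teller, B: liar, C: liar, D: truth-teller

Consider A. Suppose A is a liar.
Then no assignment of the remaining roles makes every statement match its speaker's type — contradiction.
So A is a truth-teller.
Consider B. Suppose B is a truth-teller.
Then B's own statement would have to be true, but it can't be — contradiction.
So B is a liar.
Consider C. Suppose C is a truth-teller.
Then no assignment of the remaining roles makes every statement match its speaker's type — contradiction.
So C is a liar.
With that fixed, D's statement is true, so D is a truth-teller.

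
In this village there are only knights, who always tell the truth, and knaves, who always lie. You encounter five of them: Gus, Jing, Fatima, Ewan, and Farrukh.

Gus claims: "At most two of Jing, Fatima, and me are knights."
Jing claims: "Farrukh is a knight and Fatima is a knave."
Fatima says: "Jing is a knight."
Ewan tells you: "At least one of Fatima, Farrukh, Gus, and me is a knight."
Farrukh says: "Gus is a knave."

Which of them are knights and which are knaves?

Gus: knight, Jing: knave, Fatima: knave, Ewan: knight, Farrukh: knave

Consider Gus. Suppose Gus is a knave.
Then Gus's own statement would have to be false, but it can't be — contradiction.
So Gus is a knight.
With that fixed, Ewan's statement is true, so Ewan is a knight.
With that fixed, Farrukh's statement is false, so Farrukh is a knave.
With that fixed, Jing's statement is false, so Jing is a knave.
With that fixed, Fatima's statement is false, so Fatima is a knave.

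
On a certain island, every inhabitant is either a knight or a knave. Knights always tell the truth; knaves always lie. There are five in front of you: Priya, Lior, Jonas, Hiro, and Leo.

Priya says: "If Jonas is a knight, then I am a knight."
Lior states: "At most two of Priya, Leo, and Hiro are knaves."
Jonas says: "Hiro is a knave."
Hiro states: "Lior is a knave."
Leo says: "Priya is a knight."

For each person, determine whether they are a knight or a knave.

Consider Priya. Suppose Priya is a knave.
Then no assignment of the remaining roles makes every statement match its speaker's type — contradiction.
So Priya is a knight.
With that fixed, Lior's statement is true, so Lior is a knight.
With that fixed, Hiro's statement is false, so Hiro is a knave.
With that fixed, Leo's statement is true, so Leo is a knight.
With that fixed, Jonas's statement is true, so Jonas is a knight.

Priya: knight, Lior: knight, Jonas: knight, Hiro: knave, Leo: knight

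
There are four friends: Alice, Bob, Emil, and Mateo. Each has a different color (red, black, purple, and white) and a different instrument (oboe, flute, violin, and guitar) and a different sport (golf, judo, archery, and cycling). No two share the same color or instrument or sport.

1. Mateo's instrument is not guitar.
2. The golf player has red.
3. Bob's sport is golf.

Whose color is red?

Bob

With clues 1–3, Alice, Emil, and Mateo are impossible for the one with color red.
That leaves Bob.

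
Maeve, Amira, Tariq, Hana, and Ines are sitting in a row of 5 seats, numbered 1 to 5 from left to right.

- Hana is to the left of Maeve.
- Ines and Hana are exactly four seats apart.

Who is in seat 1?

Hana

With clue 1, Maeve is ruled out for seat 1.
With clues 1–2, Amira, Ines, and Tariq are ruled out for seat 1.
So seat 1 is Hana.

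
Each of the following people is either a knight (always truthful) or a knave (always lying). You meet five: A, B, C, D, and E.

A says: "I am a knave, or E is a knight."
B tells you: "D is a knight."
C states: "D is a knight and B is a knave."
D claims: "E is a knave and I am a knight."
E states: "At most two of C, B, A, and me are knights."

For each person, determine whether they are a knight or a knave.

A: knight, B: knave, C: knave, D: knave, E: knight

Consider A. Suppose A is a knave.
Then A's own statement would have to be false, but it can't be — contradiction.
So A is a knight.
Consider B. Suppose B is a knight.
Then no assignment of the remaining roles makes every statement match its speaker's type — contradiction.
So B is a knave.
Consider C. Suppose C is a knight.
Then whichever role E has, E's statement has the wrong truth value — contradiction.
So C is a knave.
With that fixed, E's statement is true, so E is a knight.
With that fixed, D's statement is false, so D is a knave.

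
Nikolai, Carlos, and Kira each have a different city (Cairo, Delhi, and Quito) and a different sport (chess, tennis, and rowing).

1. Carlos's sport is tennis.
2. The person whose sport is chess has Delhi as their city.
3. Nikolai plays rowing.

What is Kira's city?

With clues 1–3, Cairo and Quito are impossible for Kira's city.
That leaves Delhi.

Delhi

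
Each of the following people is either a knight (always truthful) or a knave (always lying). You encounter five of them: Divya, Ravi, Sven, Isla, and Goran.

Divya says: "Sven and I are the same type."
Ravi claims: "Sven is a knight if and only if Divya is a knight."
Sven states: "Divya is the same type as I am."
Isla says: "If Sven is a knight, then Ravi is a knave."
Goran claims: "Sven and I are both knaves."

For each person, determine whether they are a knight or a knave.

Consider Divya. Suppose Divya is a knave.
Then whichever role Sven has, Sven's statement has the wrong truth value — contradiction.
So Divya is a knight.
Consider Ravi. Suppose Ravi is a knave.
Then no assignment of the remaining roles makes every statement match its speaker's type — contradiction.
So Ravi is a knight.
Consider Sven. Suppose Sven is a knave.
Then Divya's statement comes out false, contradicting Divya being a knight.
So Sven is a knight.
With that fixed, Isla's statement is false, so Isla is a knave.
With that fixed, Goran's statement is false, so Goran is a knave.

Divya: knight, Ravi: knight, Sven: knight, Isla: knave, Goran: knave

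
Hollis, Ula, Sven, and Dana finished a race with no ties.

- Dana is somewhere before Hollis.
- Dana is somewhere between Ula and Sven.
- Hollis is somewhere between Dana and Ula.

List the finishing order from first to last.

Sven, Dana, Hollis, Ula

From clue 1: Hollis is in {2,3,4}.
From clues 1–2: Dana → place 2.
From clues 1–3: Sven → place 1, Hollis → place 3, Ula → place 4.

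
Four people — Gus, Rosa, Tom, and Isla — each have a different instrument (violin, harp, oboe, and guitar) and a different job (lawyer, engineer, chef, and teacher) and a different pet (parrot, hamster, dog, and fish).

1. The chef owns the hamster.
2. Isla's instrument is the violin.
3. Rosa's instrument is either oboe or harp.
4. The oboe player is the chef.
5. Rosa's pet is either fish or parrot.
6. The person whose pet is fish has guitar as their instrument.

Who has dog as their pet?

With clues 1–5, Rosa is impossible for the one with pet dog.
With clues 1–6, Gus and Tom are impossible for the one with pet dog.
That leaves Isla.

Isla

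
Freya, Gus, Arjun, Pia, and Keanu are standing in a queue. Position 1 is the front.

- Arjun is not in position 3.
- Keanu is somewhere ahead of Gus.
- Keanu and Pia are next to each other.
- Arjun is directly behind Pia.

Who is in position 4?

Arjun

With clues 1–4, Freya, Gus, Keanu, and Pia are ruled out for position 4.
So position 4 is Arjun.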